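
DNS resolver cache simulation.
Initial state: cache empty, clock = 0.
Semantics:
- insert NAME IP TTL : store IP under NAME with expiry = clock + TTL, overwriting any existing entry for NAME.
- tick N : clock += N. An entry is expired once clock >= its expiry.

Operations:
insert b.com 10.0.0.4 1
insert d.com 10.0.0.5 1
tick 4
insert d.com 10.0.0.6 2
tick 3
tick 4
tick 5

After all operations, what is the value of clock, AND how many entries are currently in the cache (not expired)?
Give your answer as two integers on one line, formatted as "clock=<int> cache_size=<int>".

Answer: clock=16 cache_size=0

Derivation:
Op 1: insert b.com -> 10.0.0.4 (expiry=0+1=1). clock=0
Op 2: insert d.com -> 10.0.0.5 (expiry=0+1=1). clock=0
Op 3: tick 4 -> clock=4. purged={b.com,d.com}
Op 4: insert d.com -> 10.0.0.6 (expiry=4+2=6). clock=4
Op 5: tick 3 -> clock=7. purged={d.com}
Op 6: tick 4 -> clock=11.
Op 7: tick 5 -> clock=16.
Final clock = 16
Final cache (unexpired): {} -> size=0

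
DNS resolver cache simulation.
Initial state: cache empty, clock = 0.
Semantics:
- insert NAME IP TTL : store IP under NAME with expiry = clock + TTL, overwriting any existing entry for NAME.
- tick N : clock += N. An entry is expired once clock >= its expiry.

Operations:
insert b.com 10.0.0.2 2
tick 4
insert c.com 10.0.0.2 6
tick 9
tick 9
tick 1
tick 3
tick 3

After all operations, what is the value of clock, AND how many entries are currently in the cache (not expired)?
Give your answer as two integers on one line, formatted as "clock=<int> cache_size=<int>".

Answer: clock=29 cache_size=0

Derivation:
Op 1: insert b.com -> 10.0.0.2 (expiry=0+2=2). clock=0
Op 2: tick 4 -> clock=4. purged={b.com}
Op 3: insert c.com -> 10.0.0.2 (expiry=4+6=10). clock=4
Op 4: tick 9 -> clock=13. purged={c.com}
Op 5: tick 9 -> clock=22.
Op 6: tick 1 -> clock=23.
Op 7: tick 3 -> clock=26.
Op 8: tick 3 -> clock=29.
Final clock = 29
Final cache (unexpired): {} -> size=0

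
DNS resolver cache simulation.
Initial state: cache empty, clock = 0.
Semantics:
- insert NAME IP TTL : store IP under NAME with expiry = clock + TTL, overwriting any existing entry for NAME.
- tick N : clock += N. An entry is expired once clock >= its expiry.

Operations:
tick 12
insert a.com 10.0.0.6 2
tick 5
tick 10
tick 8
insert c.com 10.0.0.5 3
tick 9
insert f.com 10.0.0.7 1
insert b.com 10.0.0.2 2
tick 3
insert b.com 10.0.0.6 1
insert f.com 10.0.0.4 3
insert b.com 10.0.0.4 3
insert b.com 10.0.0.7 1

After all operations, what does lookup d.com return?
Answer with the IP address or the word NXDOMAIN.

Answer: NXDOMAIN

Derivation:
Op 1: tick 12 -> clock=12.
Op 2: insert a.com -> 10.0.0.6 (expiry=12+2=14). clock=12
Op 3: tick 5 -> clock=17. purged={a.com}
Op 4: tick 10 -> clock=27.
Op 5: tick 8 -> clock=35.
Op 6: insert c.com -> 10.0.0.5 (expiry=35+3=38). clock=35
Op 7: tick 9 -> clock=44. purged={c.com}
Op 8: insert f.com -> 10.0.0.7 (expiry=44+1=45). clock=44
Op 9: insert b.com -> 10.0.0.2 (expiry=44+2=46). clock=44
Op 10: tick 3 -> clock=47. purged={b.com,f.com}
Op 11: insert b.com -> 10.0.0.6 (expiry=47+1=48). clock=47
Op 12: insert f.com -> 10.0.0.4 (expiry=47+3=50). clock=47
Op 13: insert b.com -> 10.0.0.4 (expiry=47+3=50). clock=47
Op 14: insert b.com -> 10.0.0.7 (expiry=47+1=48). clock=47
lookup d.com: not in cache (expired or never inserted)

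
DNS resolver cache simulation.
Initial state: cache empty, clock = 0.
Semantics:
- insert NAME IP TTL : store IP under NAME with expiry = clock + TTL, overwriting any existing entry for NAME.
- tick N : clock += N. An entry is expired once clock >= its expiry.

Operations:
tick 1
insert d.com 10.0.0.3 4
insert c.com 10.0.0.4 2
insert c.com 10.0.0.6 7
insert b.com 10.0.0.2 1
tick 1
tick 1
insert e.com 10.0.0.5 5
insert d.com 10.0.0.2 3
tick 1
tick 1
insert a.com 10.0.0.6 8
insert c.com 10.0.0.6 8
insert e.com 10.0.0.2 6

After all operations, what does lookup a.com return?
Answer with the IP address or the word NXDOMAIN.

Answer: 10.0.0.6

Derivation:
Op 1: tick 1 -> clock=1.
Op 2: insert d.com -> 10.0.0.3 (expiry=1+4=5). clock=1
Op 3: insert c.com -> 10.0.0.4 (expiry=1+2=3). clock=1
Op 4: insert c.com -> 10.0.0.6 (expiry=1+7=8). clock=1
Op 5: insert b.com -> 10.0.0.2 (expiry=1+1=2). clock=1
Op 6: tick 1 -> clock=2. purged={b.com}
Op 7: tick 1 -> clock=3.
Op 8: insert e.com -> 10.0.0.5 (expiry=3+5=8). clock=3
Op 9: insert d.com -> 10.0.0.2 (expiry=3+3=6). clock=3
Op 10: tick 1 -> clock=4.
Op 11: tick 1 -> clock=5.
Op 12: insert a.com -> 10.0.0.6 (expiry=5+8=13). clock=5
Op 13: insert c.com -> 10.0.0.6 (expiry=5+8=13). clock=5
Op 14: insert e.com -> 10.0.0.2 (expiry=5+6=11). clock=5
lookup a.com: present, ip=10.0.0.6 expiry=13 > clock=5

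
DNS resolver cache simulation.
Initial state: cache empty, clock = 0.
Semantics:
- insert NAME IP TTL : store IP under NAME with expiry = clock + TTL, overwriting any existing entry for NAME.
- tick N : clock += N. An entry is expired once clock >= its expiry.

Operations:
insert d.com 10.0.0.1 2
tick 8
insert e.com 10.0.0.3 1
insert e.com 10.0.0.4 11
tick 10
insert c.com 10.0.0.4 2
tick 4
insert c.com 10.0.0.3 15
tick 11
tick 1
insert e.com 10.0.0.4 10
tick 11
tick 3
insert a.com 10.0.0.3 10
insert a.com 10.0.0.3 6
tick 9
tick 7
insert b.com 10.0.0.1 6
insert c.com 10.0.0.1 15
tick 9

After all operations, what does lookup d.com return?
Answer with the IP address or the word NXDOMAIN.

Answer: NXDOMAIN

Derivation:
Op 1: insert d.com -> 10.0.0.1 (expiry=0+2=2). clock=0
Op 2: tick 8 -> clock=8. purged={d.com}
Op 3: insert e.com -> 10.0.0.3 (expiry=8+1=9). clock=8
Op 4: insert e.com -> 10.0.0.4 (expiry=8+11=19). clock=8
Op 5: tick 10 -> clock=18.
Op 6: insert c.com -> 10.0.0.4 (expiry=18+2=20). clock=18
Op 7: tick 4 -> clock=22. purged={c.com,e.com}
Op 8: insert c.com -> 10.0.0.3 (expiry=22+15=37). clock=22
Op 9: tick 11 -> clock=33.
Op 10: tick 1 -> clock=34.
Op 11: insert e.com -> 10.0.0.4 (expiry=34+10=44). clock=34
Op 12: tick 11 -> clock=45. purged={c.com,e.com}
Op 13: tick 3 -> clock=48.
Op 14: insert a.com -> 10.0.0.3 (expiry=48+10=58). clock=48
Op 15: insert a.com -> 10.0.0.3 (expiry=48+6=54). clock=48
Op 16: tick 9 -> clock=57. purged={a.com}
Op 17: tick 7 -> clock=64.
Op 18: insert b.com -> 10.0.0.1 (expiry=64+6=70). clock=64
Op 19: insert c.com -> 10.0.0.1 (expiry=64+15=79). clock=64
Op 20: tick 9 -> clock=73. purged={b.com}
lookup d.com: not in cache (expired or never inserted)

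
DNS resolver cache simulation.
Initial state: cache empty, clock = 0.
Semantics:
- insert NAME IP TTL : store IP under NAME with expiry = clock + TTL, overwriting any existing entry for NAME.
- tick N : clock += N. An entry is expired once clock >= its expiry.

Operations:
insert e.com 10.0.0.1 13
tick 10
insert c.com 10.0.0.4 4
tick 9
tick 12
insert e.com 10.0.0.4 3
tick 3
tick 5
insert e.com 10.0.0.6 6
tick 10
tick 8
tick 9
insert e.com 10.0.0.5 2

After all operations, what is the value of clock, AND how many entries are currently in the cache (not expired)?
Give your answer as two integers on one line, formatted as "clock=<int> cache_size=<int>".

Answer: clock=66 cache_size=1

Derivation:
Op 1: insert e.com -> 10.0.0.1 (expiry=0+13=13). clock=0
Op 2: tick 10 -> clock=10.
Op 3: insert c.com -> 10.0.0.4 (expiry=10+4=14). clock=10
Op 4: tick 9 -> clock=19. purged={c.com,e.com}
Op 5: tick 12 -> clock=31.
Op 6: insert e.com -> 10.0.0.4 (expiry=31+3=34). clock=31
Op 7: tick 3 -> clock=34. purged={e.com}
Op 8: tick 5 -> clock=39.
Op 9: insert e.com -> 10.0.0.6 (expiry=39+6=45). clock=39
Op 10: tick 10 -> clock=49. purged={e.com}
Op 11: tick 8 -> clock=57.
Op 12: tick 9 -> clock=66.
Op 13: insert e.com -> 10.0.0.5 (expiry=66+2=68). clock=66
Final clock = 66
Final cache (unexpired): {e.com} -> size=1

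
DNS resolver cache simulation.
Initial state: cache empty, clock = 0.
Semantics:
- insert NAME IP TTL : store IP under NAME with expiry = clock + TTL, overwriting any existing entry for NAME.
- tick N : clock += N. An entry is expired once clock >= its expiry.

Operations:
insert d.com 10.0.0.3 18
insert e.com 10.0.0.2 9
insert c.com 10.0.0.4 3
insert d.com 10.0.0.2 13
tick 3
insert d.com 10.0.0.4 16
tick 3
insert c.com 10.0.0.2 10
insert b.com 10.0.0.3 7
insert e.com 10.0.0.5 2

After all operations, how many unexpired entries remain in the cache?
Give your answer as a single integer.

Answer: 4

Derivation:
Op 1: insert d.com -> 10.0.0.3 (expiry=0+18=18). clock=0
Op 2: insert e.com -> 10.0.0.2 (expiry=0+9=9). clock=0
Op 3: insert c.com -> 10.0.0.4 (expiry=0+3=3). clock=0
Op 4: insert d.com -> 10.0.0.2 (expiry=0+13=13). clock=0
Op 5: tick 3 -> clock=3. purged={c.com}
Op 6: insert d.com -> 10.0.0.4 (expiry=3+16=19). clock=3
Op 7: tick 3 -> clock=6.
Op 8: insert c.com -> 10.0.0.2 (expiry=6+10=16). clock=6
Op 9: insert b.com -> 10.0.0.3 (expiry=6+7=13). clock=6
Op 10: insert e.com -> 10.0.0.5 (expiry=6+2=8). clock=6
Final cache (unexpired): {b.com,c.com,d.com,e.com} -> size=4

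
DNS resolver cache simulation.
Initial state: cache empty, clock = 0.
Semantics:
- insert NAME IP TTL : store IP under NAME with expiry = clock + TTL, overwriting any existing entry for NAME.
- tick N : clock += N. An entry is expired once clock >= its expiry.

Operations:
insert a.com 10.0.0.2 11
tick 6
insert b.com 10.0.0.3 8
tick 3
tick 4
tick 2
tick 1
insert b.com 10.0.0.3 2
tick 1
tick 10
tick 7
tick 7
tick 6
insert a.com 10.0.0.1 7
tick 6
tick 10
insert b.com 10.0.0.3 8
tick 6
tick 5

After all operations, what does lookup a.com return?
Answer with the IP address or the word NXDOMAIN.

Op 1: insert a.com -> 10.0.0.2 (expiry=0+11=11). clock=0
Op 2: tick 6 -> clock=6.
Op 3: insert b.com -> 10.0.0.3 (expiry=6+8=14). clock=6
Op 4: tick 3 -> clock=9.
Op 5: tick 4 -> clock=13. purged={a.com}
Op 6: tick 2 -> clock=15. purged={b.com}
Op 7: tick 1 -> clock=16.
Op 8: insert b.com -> 10.0.0.3 (expiry=16+2=18). clock=16
Op 9: tick 1 -> clock=17.
Op 10: tick 10 -> clock=27. purged={b.com}
Op 11: tick 7 -> clock=34.
Op 12: tick 7 -> clock=41.
Op 13: tick 6 -> clock=47.
Op 14: insert a.com -> 10.0.0.1 (expiry=47+7=54). clock=47
Op 15: tick 6 -> clock=53.
Op 16: tick 10 -> clock=63. purged={a.com}
Op 17: insert b.com -> 10.0.0.3 (expiry=63+8=71). clock=63
Op 18: tick 6 -> clock=69.
Op 19: tick 5 -> clock=74. purged={b.com}
lookup a.com: not in cache (expired or never inserted)

Answer: NXDOMAIN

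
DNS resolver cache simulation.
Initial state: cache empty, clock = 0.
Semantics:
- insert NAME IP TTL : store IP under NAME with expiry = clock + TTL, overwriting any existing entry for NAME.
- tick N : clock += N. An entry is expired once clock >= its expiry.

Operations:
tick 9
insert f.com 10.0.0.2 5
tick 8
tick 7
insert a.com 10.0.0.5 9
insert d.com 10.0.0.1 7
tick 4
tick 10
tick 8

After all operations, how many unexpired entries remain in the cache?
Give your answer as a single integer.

Answer: 0

Derivation:
Op 1: tick 9 -> clock=9.
Op 2: insert f.com -> 10.0.0.2 (expiry=9+5=14). clock=9
Op 3: tick 8 -> clock=17. purged={f.com}
Op 4: tick 7 -> clock=24.
Op 5: insert a.com -> 10.0.0.5 (expiry=24+9=33). clock=24
Op 6: insert d.com -> 10.0.0.1 (expiry=24+7=31). clock=24
Op 7: tick 4 -> clock=28.
Op 8: tick 10 -> clock=38. purged={a.com,d.com}
Op 9: tick 8 -> clock=46.
Final cache (unexpired): {} -> size=0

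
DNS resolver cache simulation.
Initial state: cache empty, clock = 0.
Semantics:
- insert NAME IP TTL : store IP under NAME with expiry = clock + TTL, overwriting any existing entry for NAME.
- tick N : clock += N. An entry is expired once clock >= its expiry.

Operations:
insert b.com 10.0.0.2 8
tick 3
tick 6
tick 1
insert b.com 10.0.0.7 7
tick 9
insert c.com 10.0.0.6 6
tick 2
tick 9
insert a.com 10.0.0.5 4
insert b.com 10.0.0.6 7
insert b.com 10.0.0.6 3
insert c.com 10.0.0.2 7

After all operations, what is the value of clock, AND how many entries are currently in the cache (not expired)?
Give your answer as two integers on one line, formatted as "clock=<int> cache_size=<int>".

Answer: clock=30 cache_size=3

Derivation:
Op 1: insert b.com -> 10.0.0.2 (expiry=0+8=8). clock=0
Op 2: tick 3 -> clock=3.
Op 3: tick 6 -> clock=9. purged={b.com}
Op 4: tick 1 -> clock=10.
Op 5: insert b.com -> 10.0.0.7 (expiry=10+7=17). clock=10
Op 6: tick 9 -> clock=19. purged={b.com}
Op 7: insert c.com -> 10.0.0.6 (expiry=19+6=25). clock=19
Op 8: tick 2 -> clock=21.
Op 9: tick 9 -> clock=30. purged={c.com}
Op 10: insert a.com -> 10.0.0.5 (expiry=30+4=34). clock=30
Op 11: insert b.com -> 10.0.0.6 (expiry=30+7=37). clock=30
Op 12: insert b.com -> 10.0.0.6 (expiry=30+3=33). clock=30
Op 13: insert c.com -> 10.0.0.2 (expiry=30+7=37). clock=30
Final clock = 30
Final cache (unexpired): {a.com,b.com,c.com} -> size=3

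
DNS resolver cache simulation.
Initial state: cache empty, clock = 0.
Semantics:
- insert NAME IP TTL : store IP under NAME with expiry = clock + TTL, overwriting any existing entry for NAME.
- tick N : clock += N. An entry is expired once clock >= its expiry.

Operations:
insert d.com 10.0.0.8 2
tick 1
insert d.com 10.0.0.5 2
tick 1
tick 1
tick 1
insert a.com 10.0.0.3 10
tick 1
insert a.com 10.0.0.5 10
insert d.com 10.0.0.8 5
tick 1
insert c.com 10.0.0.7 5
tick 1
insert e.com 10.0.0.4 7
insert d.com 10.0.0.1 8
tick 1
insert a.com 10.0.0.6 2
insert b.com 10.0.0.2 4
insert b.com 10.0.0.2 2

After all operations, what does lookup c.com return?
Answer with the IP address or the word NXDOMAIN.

Answer: 10.0.0.7

Derivation:
Op 1: insert d.com -> 10.0.0.8 (expiry=0+2=2). clock=0
Op 2: tick 1 -> clock=1.
Op 3: insert d.com -> 10.0.0.5 (expiry=1+2=3). clock=1
Op 4: tick 1 -> clock=2.
Op 5: tick 1 -> clock=3. purged={d.com}
Op 6: tick 1 -> clock=4.
Op 7: insert a.com -> 10.0.0.3 (expiry=4+10=14). clock=4
Op 8: tick 1 -> clock=5.
Op 9: insert a.com -> 10.0.0.5 (expiry=5+10=15). clock=5
Op 10: insert d.com -> 10.0.0.8 (expiry=5+5=10). clock=5
Op 11: tick 1 -> clock=6.
Op 12: insert c.com -> 10.0.0.7 (expiry=6+5=11). clock=6
Op 13: tick 1 -> clock=7.
Op 14: insert e.com -> 10.0.0.4 (expiry=7+7=14). clock=7
Op 15: insert d.com -> 10.0.0.1 (expiry=7+8=15). clock=7
Op 16: tick 1 -> clock=8.
Op 17: insert a.com -> 10.0.0.6 (expiry=8+2=10). clock=8
Op 18: insert b.com -> 10.0.0.2 (expiry=8+4=12). clock=8
Op 19: insert b.com -> 10.0.0.2 (expiry=8+2=10). clock=8
lookup c.com: present, ip=10.0.0.7 expiry=11 > clock=8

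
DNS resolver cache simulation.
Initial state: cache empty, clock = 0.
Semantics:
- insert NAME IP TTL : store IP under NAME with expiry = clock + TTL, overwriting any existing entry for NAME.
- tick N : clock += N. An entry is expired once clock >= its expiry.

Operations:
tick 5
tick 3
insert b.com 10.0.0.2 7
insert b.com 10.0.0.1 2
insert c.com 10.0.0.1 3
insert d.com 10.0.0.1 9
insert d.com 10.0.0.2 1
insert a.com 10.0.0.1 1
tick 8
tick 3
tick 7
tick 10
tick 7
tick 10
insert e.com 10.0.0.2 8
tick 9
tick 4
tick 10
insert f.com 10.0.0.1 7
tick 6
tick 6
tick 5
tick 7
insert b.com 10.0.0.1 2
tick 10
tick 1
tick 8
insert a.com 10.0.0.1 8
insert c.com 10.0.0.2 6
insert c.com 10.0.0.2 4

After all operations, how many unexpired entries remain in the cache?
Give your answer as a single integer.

Answer: 2

Derivation:
Op 1: tick 5 -> clock=5.
Op 2: tick 3 -> clock=8.
Op 3: insert b.com -> 10.0.0.2 (expiry=8+7=15). clock=8
Op 4: insert b.com -> 10.0.0.1 (expiry=8+2=10). clock=8
Op 5: insert c.com -> 10.0.0.1 (expiry=8+3=11). clock=8
Op 6: insert d.com -> 10.0.0.1 (expiry=8+9=17). clock=8
Op 7: insert d.com -> 10.0.0.2 (expiry=8+1=9). clock=8
Op 8: insert a.com -> 10.0.0.1 (expiry=8+1=9). clock=8
Op 9: tick 8 -> clock=16. purged={a.com,b.com,c.com,d.com}
Op 10: tick 3 -> clock=19.
Op 11: tick 7 -> clock=26.
Op 12: tick 10 -> clock=36.
Op 13: tick 7 -> clock=43.
Op 14: tick 10 -> clock=53.
Op 15: insert e.com -> 10.0.0.2 (expiry=53+8=61). clock=53
Op 16: tick 9 -> clock=62. purged={e.com}
Op 17: tick 4 -> clock=66.
Op 18: tick 10 -> clock=76.
Op 19: insert f.com -> 10.0.0.1 (expiry=76+7=83). clock=76
Op 20: tick 6 -> clock=82.
Op 21: tick 6 -> clock=88. purged={f.com}
Op 22: tick 5 -> clock=93.
Op 23: tick 7 -> clock=100.
Op 24: insert b.com -> 10.0.0.1 (expiry=100+2=102). clock=100
Op 25: tick 10 -> clock=110. purged={b.com}
Op 26: tick 1 -> clock=111.
Op 27: tick 8 -> clock=119.
Op 28: insert a.com -> 10.0.0.1 (expiry=119+8=127). clock=119
Op 29: insert c.com -> 10.0.0.2 (expiry=119+6=125). clock=119
Op 30: insert c.com -> 10.0.0.2 (expiry=119+4=123). clock=119
Final cache (unexpired): {a.com,c.com} -> size=2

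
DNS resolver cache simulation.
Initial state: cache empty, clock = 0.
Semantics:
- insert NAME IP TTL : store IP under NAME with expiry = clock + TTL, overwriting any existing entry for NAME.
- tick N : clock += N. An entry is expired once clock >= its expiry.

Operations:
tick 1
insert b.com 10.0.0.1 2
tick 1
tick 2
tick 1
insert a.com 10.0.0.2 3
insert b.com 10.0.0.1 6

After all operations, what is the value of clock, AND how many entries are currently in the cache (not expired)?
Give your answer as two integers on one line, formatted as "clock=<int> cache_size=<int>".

Op 1: tick 1 -> clock=1.
Op 2: insert b.com -> 10.0.0.1 (expiry=1+2=3). clock=1
Op 3: tick 1 -> clock=2.
Op 4: tick 2 -> clock=4. purged={b.com}
Op 5: tick 1 -> clock=5.
Op 6: insert a.com -> 10.0.0.2 (expiry=5+3=8). clock=5
Op 7: insert b.com -> 10.0.0.1 (expiry=5+6=11). clock=5
Final clock = 5
Final cache (unexpired): {a.com,b.com} -> size=2

Answer: clock=5 cache_size=2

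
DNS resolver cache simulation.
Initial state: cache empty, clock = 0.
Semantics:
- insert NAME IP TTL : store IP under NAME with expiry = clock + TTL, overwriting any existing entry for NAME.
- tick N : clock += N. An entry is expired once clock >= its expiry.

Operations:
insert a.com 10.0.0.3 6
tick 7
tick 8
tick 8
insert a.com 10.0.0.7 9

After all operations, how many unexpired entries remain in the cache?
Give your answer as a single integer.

Op 1: insert a.com -> 10.0.0.3 (expiry=0+6=6). clock=0
Op 2: tick 7 -> clock=7. purged={a.com}
Op 3: tick 8 -> clock=15.
Op 4: tick 8 -> clock=23.
Op 5: insert a.com -> 10.0.0.7 (expiry=23+9=32). clock=23
Final cache (unexpired): {a.com} -> size=1

Answer: 1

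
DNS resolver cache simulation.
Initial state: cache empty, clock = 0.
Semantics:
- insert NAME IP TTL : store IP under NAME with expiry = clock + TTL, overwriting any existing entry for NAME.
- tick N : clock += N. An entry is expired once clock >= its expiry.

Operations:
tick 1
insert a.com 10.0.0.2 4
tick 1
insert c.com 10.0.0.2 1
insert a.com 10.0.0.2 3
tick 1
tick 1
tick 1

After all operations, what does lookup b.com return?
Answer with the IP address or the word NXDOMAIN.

Op 1: tick 1 -> clock=1.
Op 2: insert a.com -> 10.0.0.2 (expiry=1+4=5). clock=1
Op 3: tick 1 -> clock=2.
Op 4: insert c.com -> 10.0.0.2 (expiry=2+1=3). clock=2
Op 5: insert a.com -> 10.0.0.2 (expiry=2+3=5). clock=2
Op 6: tick 1 -> clock=3. purged={c.com}
Op 7: tick 1 -> clock=4.
Op 8: tick 1 -> clock=5. purged={a.com}
lookup b.com: not in cache (expired or never inserted)

Answer: NXDOMAIN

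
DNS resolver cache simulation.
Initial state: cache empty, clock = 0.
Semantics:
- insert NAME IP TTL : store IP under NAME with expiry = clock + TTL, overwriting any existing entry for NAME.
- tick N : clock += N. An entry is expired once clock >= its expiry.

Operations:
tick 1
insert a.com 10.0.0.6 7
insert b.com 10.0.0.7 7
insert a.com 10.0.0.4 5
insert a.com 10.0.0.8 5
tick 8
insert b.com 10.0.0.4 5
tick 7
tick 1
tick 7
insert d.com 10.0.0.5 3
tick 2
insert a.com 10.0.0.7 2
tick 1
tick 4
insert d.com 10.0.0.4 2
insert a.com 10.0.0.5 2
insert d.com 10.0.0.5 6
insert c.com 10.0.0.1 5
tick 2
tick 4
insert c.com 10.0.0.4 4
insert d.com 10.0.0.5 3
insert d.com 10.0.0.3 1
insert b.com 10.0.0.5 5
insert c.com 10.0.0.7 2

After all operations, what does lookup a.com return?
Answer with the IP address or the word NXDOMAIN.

Op 1: tick 1 -> clock=1.
Op 2: insert a.com -> 10.0.0.6 (expiry=1+7=8). clock=1
Op 3: insert b.com -> 10.0.0.7 (expiry=1+7=8). clock=1
Op 4: insert a.com -> 10.0.0.4 (expiry=1+5=6). clock=1
Op 5: insert a.com -> 10.0.0.8 (expiry=1+5=6). clock=1
Op 6: tick 8 -> clock=9. purged={a.com,b.com}
Op 7: insert b.com -> 10.0.0.4 (expiry=9+5=14). clock=9
Op 8: tick 7 -> clock=16. purged={b.com}
Op 9: tick 1 -> clock=17.
Op 10: tick 7 -> clock=24.
Op 11: insert d.com -> 10.0.0.5 (expiry=24+3=27). clock=24
Op 12: tick 2 -> clock=26.
Op 13: insert a.com -> 10.0.0.7 (expiry=26+2=28). clock=26
Op 14: tick 1 -> clock=27. purged={d.com}
Op 15: tick 4 -> clock=31. purged={a.com}
Op 16: insert d.com -> 10.0.0.4 (expiry=31+2=33). clock=31
Op 17: insert a.com -> 10.0.0.5 (expiry=31+2=33). clock=31
Op 18: insert d.com -> 10.0.0.5 (expiry=31+6=37). clock=31
Op 19: insert c.com -> 10.0.0.1 (expiry=31+5=36). clock=31
Op 20: tick 2 -> clock=33. purged={a.com}
Op 21: tick 4 -> clock=37. purged={c.com,d.com}
Op 22: insert c.com -> 10.0.0.4 (expiry=37+4=41). clock=37
Op 23: insert d.com -> 10.0.0.5 (expiry=37+3=40). clock=37
Op 24: insert d.com -> 10.0.0.3 (expiry=37+1=38). clock=37
Op 25: insert b.com -> 10.0.0.5 (expiry=37+5=42). clock=37
Op 26: insert c.com -> 10.0.0.7 (expiry=37+2=39). clock=37
lookup a.com: not in cache (expired or never inserted)

Answer: NXDOMAIN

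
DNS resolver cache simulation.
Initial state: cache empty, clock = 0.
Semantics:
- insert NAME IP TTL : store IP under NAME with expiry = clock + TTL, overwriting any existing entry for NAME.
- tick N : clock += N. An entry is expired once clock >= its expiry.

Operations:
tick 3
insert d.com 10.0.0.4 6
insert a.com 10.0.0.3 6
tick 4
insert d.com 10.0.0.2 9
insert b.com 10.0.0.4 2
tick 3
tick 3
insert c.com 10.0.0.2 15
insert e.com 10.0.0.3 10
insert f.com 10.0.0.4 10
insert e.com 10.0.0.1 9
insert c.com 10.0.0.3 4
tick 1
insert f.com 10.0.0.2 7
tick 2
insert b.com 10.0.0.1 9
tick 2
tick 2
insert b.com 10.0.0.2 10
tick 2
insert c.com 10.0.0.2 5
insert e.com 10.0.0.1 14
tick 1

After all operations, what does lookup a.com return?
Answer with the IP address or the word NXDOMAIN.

Op 1: tick 3 -> clock=3.
Op 2: insert d.com -> 10.0.0.4 (expiry=3+6=9). clock=3
Op 3: insert a.com -> 10.0.0.3 (expiry=3+6=9). clock=3
Op 4: tick 4 -> clock=7.
Op 5: insert d.com -> 10.0.0.2 (expiry=7+9=16). clock=7
Op 6: insert b.com -> 10.0.0.4 (expiry=7+2=9). clock=7
Op 7: tick 3 -> clock=10. purged={a.com,b.com}
Op 8: tick 3 -> clock=13.
Op 9: insert c.com -> 10.0.0.2 (expiry=13+15=28). clock=13
Op 10: insert e.com -> 10.0.0.3 (expiry=13+10=23). clock=13
Op 11: insert f.com -> 10.0.0.4 (expiry=13+10=23). clock=13
Op 12: insert e.com -> 10.0.0.1 (expiry=13+9=22). clock=13
Op 13: insert c.com -> 10.0.0.3 (expiry=13+4=17). clock=13
Op 14: tick 1 -> clock=14.
Op 15: insert f.com -> 10.0.0.2 (expiry=14+7=21). clock=14
Op 16: tick 2 -> clock=16. purged={d.com}
Op 17: insert b.com -> 10.0.0.1 (expiry=16+9=25). clock=16
Op 18: tick 2 -> clock=18. purged={c.com}
Op 19: tick 2 -> clock=20.
Op 20: insert b.com -> 10.0.0.2 (expiry=20+10=30). clock=20
Op 21: tick 2 -> clock=22. purged={e.com,f.com}
Op 22: insert c.com -> 10.0.0.2 (expiry=22+5=27). clock=22
Op 23: insert e.com -> 10.0.0.1 (expiry=22+14=36). clock=22
Op 24: tick 1 -> clock=23.
lookup a.com: not in cache (expired or never inserted)

Answer: NXDOMAIN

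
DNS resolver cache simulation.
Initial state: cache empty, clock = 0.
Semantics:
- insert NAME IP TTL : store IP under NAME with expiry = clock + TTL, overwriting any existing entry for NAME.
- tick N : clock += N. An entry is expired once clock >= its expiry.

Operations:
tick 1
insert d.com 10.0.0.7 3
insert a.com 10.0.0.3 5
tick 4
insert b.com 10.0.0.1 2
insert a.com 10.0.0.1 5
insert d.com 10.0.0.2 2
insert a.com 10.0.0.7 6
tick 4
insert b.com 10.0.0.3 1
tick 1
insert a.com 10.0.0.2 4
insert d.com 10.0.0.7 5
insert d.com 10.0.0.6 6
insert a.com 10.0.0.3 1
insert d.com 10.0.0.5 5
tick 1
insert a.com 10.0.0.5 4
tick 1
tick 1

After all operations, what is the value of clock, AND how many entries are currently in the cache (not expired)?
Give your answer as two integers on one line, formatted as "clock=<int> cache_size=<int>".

Op 1: tick 1 -> clock=1.
Op 2: insert d.com -> 10.0.0.7 (expiry=1+3=4). clock=1
Op 3: insert a.com -> 10.0.0.3 (expiry=1+5=6). clock=1
Op 4: tick 4 -> clock=5. purged={d.com}
Op 5: insert b.com -> 10.0.0.1 (expiry=5+2=7). clock=5
Op 6: insert a.com -> 10.0.0.1 (expiry=5+5=10). clock=5
Op 7: insert d.com -> 10.0.0.2 (expiry=5+2=7). clock=5
Op 8: insert a.com -> 10.0.0.7 (expiry=5+6=11). clock=5
Op 9: tick 4 -> clock=9. purged={b.com,d.com}
Op 10: insert b.com -> 10.0.0.3 (expiry=9+1=10). clock=9
Op 11: tick 1 -> clock=10. purged={b.com}
Op 12: insert a.com -> 10.0.0.2 (expiry=10+4=14). clock=10
Op 13: insert d.com -> 10.0.0.7 (expiry=10+5=15). clock=10
Op 14: insert d.com -> 10.0.0.6 (expiry=10+6=16). clock=10
Op 15: insert a.com -> 10.0.0.3 (expiry=10+1=11). clock=10
Op 16: insert d.com -> 10.0.0.5 (expiry=10+5=15). clock=10
Op 17: tick 1 -> clock=11. purged={a.com}
Op 18: insert a.com -> 10.0.0.5 (expiry=11+4=15). clock=11
Op 19: tick 1 -> clock=12.
Op 20: tick 1 -> clock=13.
Final clock = 13
Final cache (unexpired): {a.com,d.com} -> size=2

Answer: clock=13 cache_size=2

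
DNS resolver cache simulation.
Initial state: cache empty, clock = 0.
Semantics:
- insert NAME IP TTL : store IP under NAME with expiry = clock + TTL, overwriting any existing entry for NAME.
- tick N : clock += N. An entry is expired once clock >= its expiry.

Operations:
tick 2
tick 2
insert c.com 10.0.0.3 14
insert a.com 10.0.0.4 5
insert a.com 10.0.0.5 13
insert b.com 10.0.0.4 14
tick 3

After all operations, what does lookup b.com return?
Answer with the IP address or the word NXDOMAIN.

Op 1: tick 2 -> clock=2.
Op 2: tick 2 -> clock=4.
Op 3: insert c.com -> 10.0.0.3 (expiry=4+14=18). clock=4
Op 4: insert a.com -> 10.0.0.4 (expiry=4+5=9). clock=4
Op 5: insert a.com -> 10.0.0.5 (expiry=4+13=17). clock=4
Op 6: insert b.com -> 10.0.0.4 (expiry=4+14=18). clock=4
Op 7: tick 3 -> clock=7.
lookup b.com: present, ip=10.0.0.4 expiry=18 > clock=7

Answer: 10.0.0.4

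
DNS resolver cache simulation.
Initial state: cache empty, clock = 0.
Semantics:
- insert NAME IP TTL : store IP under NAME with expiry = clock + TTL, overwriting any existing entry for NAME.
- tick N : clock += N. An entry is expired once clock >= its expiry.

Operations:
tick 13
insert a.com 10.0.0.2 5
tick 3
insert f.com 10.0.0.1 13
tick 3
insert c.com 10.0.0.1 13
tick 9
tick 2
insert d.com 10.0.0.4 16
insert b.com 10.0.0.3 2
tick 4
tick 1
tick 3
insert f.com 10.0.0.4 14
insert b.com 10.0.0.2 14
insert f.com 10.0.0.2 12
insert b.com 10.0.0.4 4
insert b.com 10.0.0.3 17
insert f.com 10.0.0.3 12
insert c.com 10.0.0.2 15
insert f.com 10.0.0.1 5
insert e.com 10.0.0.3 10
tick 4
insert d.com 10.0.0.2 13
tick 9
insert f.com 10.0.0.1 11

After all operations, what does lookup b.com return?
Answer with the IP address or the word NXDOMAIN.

Answer: 10.0.0.3

Derivation:
Op 1: tick 13 -> clock=13.
Op 2: insert a.com -> 10.0.0.2 (expiry=13+5=18). clock=13
Op 3: tick 3 -> clock=16.
Op 4: insert f.com -> 10.0.0.1 (expiry=16+13=29). clock=16
Op 5: tick 3 -> clock=19. purged={a.com}
Op 6: insert c.com -> 10.0.0.1 (expiry=19+13=32). clock=19
Op 7: tick 9 -> clock=28.
Op 8: tick 2 -> clock=30. purged={f.com}
Op 9: insert d.com -> 10.0.0.4 (expiry=30+16=46). clock=30
Op 10: insert b.com -> 10.0.0.3 (expiry=30+2=32). clock=30
Op 11: tick 4 -> clock=34. purged={b.com,c.com}
Op 12: tick 1 -> clock=35.
Op 13: tick 3 -> clock=38.
Op 14: insert f.com -> 10.0.0.4 (expiry=38+14=52). clock=38
Op 15: insert b.com -> 10.0.0.2 (expiry=38+14=52). clock=38
Op 16: insert f.com -> 10.0.0.2 (expiry=38+12=50). clock=38
Op 17: insert b.com -> 10.0.0.4 (expiry=38+4=42). clock=38
Op 18: insert b.com -> 10.0.0.3 (expiry=38+17=55). clock=38
Op 19: insert f.com -> 10.0.0.3 (expiry=38+12=50). clock=38
Op 20: insert c.com -> 10.0.0.2 (expiry=38+15=53). clock=38
Op 21: insert f.com -> 10.0.0.1 (expiry=38+5=43). clock=38
Op 22: insert e.com -> 10.0.0.3 (expiry=38+10=48). clock=38
Op 23: tick 4 -> clock=42.
Op 24: insert d.com -> 10.0.0.2 (expiry=42+13=55). clock=42
Op 25: tick 9 -> clock=51. purged={e.com,f.com}
Op 26: insert f.com -> 10.0.0.1 (expiry=51+11=62). clock=51
lookup b.com: present, ip=10.0.0.3 expiry=55 > clock=51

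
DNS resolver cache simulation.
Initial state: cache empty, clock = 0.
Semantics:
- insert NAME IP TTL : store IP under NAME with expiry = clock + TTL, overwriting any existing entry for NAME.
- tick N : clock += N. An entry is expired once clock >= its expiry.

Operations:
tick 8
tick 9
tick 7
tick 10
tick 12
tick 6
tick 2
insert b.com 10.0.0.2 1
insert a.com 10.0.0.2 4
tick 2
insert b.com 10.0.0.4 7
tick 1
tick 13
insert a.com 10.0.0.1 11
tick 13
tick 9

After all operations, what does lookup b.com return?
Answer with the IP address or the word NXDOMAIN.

Op 1: tick 8 -> clock=8.
Op 2: tick 9 -> clock=17.
Op 3: tick 7 -> clock=24.
Op 4: tick 10 -> clock=34.
Op 5: tick 12 -> clock=46.
Op 6: tick 6 -> clock=52.
Op 7: tick 2 -> clock=54.
Op 8: insert b.com -> 10.0.0.2 (expiry=54+1=55). clock=54
Op 9: insert a.com -> 10.0.0.2 (expiry=54+4=58). clock=54
Op 10: tick 2 -> clock=56. purged={b.com}
Op 11: insert b.com -> 10.0.0.4 (expiry=56+7=63). clock=56
Op 12: tick 1 -> clock=57.
Op 13: tick 13 -> clock=70. purged={a.com,b.com}
Op 14: insert a.com -> 10.0.0.1 (expiry=70+11=81). clock=70
Op 15: tick 13 -> clock=83. purged={a.com}
Op 16: tick 9 -> clock=92.
lookup b.com: not in cache (expired or never inserted)

Answer: NXDOMAIN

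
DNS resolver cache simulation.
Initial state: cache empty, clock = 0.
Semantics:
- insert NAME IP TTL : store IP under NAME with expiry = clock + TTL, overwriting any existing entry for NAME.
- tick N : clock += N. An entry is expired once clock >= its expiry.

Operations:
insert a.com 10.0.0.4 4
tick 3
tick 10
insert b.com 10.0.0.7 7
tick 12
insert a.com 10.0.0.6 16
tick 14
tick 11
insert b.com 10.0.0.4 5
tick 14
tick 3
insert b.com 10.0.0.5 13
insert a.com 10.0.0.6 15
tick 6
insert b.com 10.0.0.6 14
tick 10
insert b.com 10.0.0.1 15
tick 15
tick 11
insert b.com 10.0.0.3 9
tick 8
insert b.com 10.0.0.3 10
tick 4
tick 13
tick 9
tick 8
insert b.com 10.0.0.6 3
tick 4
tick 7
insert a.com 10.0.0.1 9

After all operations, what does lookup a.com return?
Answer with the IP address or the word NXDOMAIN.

Answer: 10.0.0.1

Derivation:
Op 1: insert a.com -> 10.0.0.4 (expiry=0+4=4). clock=0
Op 2: tick 3 -> clock=3.
Op 3: tick 10 -> clock=13. purged={a.com}
Op 4: insert b.com -> 10.0.0.7 (expiry=13+7=20). clock=13
Op 5: tick 12 -> clock=25. purged={b.com}
Op 6: insert a.com -> 10.0.0.6 (expiry=25+16=41). clock=25
Op 7: tick 14 -> clock=39.
Op 8: tick 11 -> clock=50. purged={a.com}
Op 9: insert b.com -> 10.0.0.4 (expiry=50+5=55). clock=50
Op 10: tick 14 -> clock=64. purged={b.com}
Op 11: tick 3 -> clock=67.
Op 12: insert b.com -> 10.0.0.5 (expiry=67+13=80). clock=67
Op 13: insert a.com -> 10.0.0.6 (expiry=67+15=82). clock=67
Op 14: tick 6 -> clock=73.
Op 15: insert b.com -> 10.0.0.6 (expiry=73+14=87). clock=73
Op 16: tick 10 -> clock=83. purged={a.com}
Op 17: insert b.com -> 10.0.0.1 (expiry=83+15=98). clock=83
Op 18: tick 15 -> clock=98. purged={b.com}
Op 19: tick 11 -> clock=109.
Op 20: insert b.com -> 10.0.0.3 (expiry=109+9=118). clock=109
Op 21: tick 8 -> clock=117.
Op 22: insert b.com -> 10.0.0.3 (expiry=117+10=127). clock=117
Op 23: tick 4 -> clock=121.
Op 24: tick 13 -> clock=134. purged={b.com}
Op 25: tick 9 -> clock=143.
Op 26: tick 8 -> clock=151.
Op 27: insert b.com -> 10.0.0.6 (expiry=151+3=154). clock=151
Op 28: tick 4 -> clock=155. purged={b.com}
Op 29: tick 7 -> clock=162.
Op 30: insert a.com -> 10.0.0.1 (expiry=162+9=171). clock=162
lookup a.com: present, ip=10.0.0.1 expiry=171 > clock=162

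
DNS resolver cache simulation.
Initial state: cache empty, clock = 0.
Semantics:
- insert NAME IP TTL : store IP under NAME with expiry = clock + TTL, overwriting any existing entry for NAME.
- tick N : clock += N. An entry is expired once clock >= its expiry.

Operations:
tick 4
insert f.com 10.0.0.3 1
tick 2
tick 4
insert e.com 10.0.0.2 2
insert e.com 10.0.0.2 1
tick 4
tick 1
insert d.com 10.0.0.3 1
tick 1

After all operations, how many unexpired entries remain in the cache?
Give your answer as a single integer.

Op 1: tick 4 -> clock=4.
Op 2: insert f.com -> 10.0.0.3 (expiry=4+1=5). clock=4
Op 3: tick 2 -> clock=6. purged={f.com}
Op 4: tick 4 -> clock=10.
Op 5: insert e.com -> 10.0.0.2 (expiry=10+2=12). clock=10
Op 6: insert e.com -> 10.0.0.2 (expiry=10+1=11). clock=10
Op 7: tick 4 -> clock=14. purged={e.com}
Op 8: tick 1 -> clock=15.
Op 9: insert d.com -> 10.0.0.3 (expiry=15+1=16). clock=15
Op 10: tick 1 -> clock=16. purged={d.com}
Final cache (unexpired): {} -> size=0

Answer: 0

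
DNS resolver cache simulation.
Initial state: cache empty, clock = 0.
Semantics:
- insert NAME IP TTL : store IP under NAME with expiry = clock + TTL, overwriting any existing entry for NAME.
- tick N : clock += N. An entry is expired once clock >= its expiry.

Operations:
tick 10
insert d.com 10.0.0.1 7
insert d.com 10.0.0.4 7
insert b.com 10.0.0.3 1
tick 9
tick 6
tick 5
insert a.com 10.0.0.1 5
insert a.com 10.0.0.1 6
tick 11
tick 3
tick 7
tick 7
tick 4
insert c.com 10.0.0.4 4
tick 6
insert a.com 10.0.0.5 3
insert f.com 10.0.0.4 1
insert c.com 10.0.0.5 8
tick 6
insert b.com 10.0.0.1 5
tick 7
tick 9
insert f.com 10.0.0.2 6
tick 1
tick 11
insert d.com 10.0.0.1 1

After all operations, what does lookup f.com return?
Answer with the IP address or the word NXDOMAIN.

Op 1: tick 10 -> clock=10.
Op 2: insert d.com -> 10.0.0.1 (expiry=10+7=17). clock=10
Op 3: insert d.com -> 10.0.0.4 (expiry=10+7=17). clock=10
Op 4: insert b.com -> 10.0.0.3 (expiry=10+1=11). clock=10
Op 5: tick 9 -> clock=19. purged={b.com,d.com}
Op 6: tick 6 -> clock=25.
Op 7: tick 5 -> clock=30.
Op 8: insert a.com -> 10.0.0.1 (expiry=30+5=35). clock=30
Op 9: insert a.com -> 10.0.0.1 (expiry=30+6=36). clock=30
Op 10: tick 11 -> clock=41. purged={a.com}
Op 11: tick 3 -> clock=44.
Op 12: tick 7 -> clock=51.
Op 13: tick 7 -> clock=58.
Op 14: tick 4 -> clock=62.
Op 15: insert c.com -> 10.0.0.4 (expiry=62+4=66). clock=62
Op 16: tick 6 -> clock=68. purged={c.com}
Op 17: insert a.com -> 10.0.0.5 (expiry=68+3=71). clock=68
Op 18: insert f.com -> 10.0.0.4 (expiry=68+1=69). clock=68
Op 19: insert c.com -> 10.0.0.5 (expiry=68+8=76). clock=68
Op 20: tick 6 -> clock=74. purged={a.com,f.com}
Op 21: insert b.com -> 10.0.0.1 (expiry=74+5=79). clock=74
Op 22: tick 7 -> clock=81. purged={b.com,c.com}
Op 23: tick 9 -> clock=90.
Op 24: insert f.com -> 10.0.0.2 (expiry=90+6=96). clock=90
Op 25: tick 1 -> clock=91.
Op 26: tick 11 -> clock=102. purged={f.com}
Op 27: insert d.com -> 10.0.0.1 (expiry=102+1=103). clock=102
lookup f.com: not in cache (expired or never inserted)

Answer: NXDOMAIN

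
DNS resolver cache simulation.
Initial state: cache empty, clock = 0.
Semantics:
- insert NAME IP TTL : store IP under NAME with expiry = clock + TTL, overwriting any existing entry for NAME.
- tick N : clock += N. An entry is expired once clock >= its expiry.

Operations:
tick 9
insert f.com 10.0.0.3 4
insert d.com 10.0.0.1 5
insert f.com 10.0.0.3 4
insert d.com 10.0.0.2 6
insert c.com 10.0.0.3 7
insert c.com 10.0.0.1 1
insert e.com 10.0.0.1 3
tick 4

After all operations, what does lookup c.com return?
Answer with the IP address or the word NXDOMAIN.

Op 1: tick 9 -> clock=9.
Op 2: insert f.com -> 10.0.0.3 (expiry=9+4=13). clock=9
Op 3: insert d.com -> 10.0.0.1 (expiry=9+5=14). clock=9
Op 4: insert f.com -> 10.0.0.3 (expiry=9+4=13). clock=9
Op 5: insert d.com -> 10.0.0.2 (expiry=9+6=15). clock=9
Op 6: insert c.com -> 10.0.0.3 (expiry=9+7=16). clock=9
Op 7: insert c.com -> 10.0.0.1 (expiry=9+1=10). clock=9
Op 8: insert e.com -> 10.0.0.1 (expiry=9+3=12). clock=9
Op 9: tick 4 -> clock=13. purged={c.com,e.com,f.com}
lookup c.com: not in cache (expired or never inserted)

Answer: NXDOMAIN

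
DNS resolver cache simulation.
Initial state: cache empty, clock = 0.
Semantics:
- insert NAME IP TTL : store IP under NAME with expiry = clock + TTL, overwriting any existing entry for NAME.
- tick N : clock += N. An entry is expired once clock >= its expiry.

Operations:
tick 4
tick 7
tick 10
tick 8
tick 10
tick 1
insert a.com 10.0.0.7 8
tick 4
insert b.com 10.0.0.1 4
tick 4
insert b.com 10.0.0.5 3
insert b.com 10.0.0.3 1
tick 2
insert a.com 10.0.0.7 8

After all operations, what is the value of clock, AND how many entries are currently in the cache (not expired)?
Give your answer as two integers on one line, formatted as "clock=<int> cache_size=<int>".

Answer: clock=50 cache_size=1

Derivation:
Op 1: tick 4 -> clock=4.
Op 2: tick 7 -> clock=11.
Op 3: tick 10 -> clock=21.
Op 4: tick 8 -> clock=29.
Op 5: tick 10 -> clock=39.
Op 6: tick 1 -> clock=40.
Op 7: insert a.com -> 10.0.0.7 (expiry=40+8=48). clock=40
Op 8: tick 4 -> clock=44.
Op 9: insert b.com -> 10.0.0.1 (expiry=44+4=48). clock=44
Op 10: tick 4 -> clock=48. purged={a.com,b.com}
Op 11: insert b.com -> 10.0.0.5 (expiry=48+3=51). clock=48
Op 12: insert b.com -> 10.0.0.3 (expiry=48+1=49). clock=48
Op 13: tick 2 -> clock=50. purged={b.com}
Op 14: insert a.com -> 10.0.0.7 (expiry=50+8=58). clock=50
Final clock = 50
Final cache (unexpired): {a.com} -> size=1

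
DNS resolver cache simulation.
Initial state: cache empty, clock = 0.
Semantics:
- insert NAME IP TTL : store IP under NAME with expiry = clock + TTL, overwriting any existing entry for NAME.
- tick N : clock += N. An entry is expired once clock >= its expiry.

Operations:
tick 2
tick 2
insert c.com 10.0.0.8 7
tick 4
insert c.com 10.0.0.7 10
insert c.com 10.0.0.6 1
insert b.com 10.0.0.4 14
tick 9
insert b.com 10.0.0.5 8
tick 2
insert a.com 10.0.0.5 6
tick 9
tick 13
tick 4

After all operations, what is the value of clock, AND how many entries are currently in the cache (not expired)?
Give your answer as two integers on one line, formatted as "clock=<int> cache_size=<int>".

Op 1: tick 2 -> clock=2.
Op 2: tick 2 -> clock=4.
Op 3: insert c.com -> 10.0.0.8 (expiry=4+7=11). clock=4
Op 4: tick 4 -> clock=8.
Op 5: insert c.com -> 10.0.0.7 (expiry=8+10=18). clock=8
Op 6: insert c.com -> 10.0.0.6 (expiry=8+1=9). clock=8
Op 7: insert b.com -> 10.0.0.4 (expiry=8+14=22). clock=8
Op 8: tick 9 -> clock=17. purged={c.com}
Op 9: insert b.com -> 10.0.0.5 (expiry=17+8=25). clock=17
Op 10: tick 2 -> clock=19.
Op 11: insert a.com -> 10.0.0.5 (expiry=19+6=25). clock=19
Op 12: tick 9 -> clock=28. purged={a.com,b.com}
Op 13: tick 13 -> clock=41.
Op 14: tick 4 -> clock=45.
Final clock = 45
Final cache (unexpired): {} -> size=0

Answer: clock=45 cache_size=0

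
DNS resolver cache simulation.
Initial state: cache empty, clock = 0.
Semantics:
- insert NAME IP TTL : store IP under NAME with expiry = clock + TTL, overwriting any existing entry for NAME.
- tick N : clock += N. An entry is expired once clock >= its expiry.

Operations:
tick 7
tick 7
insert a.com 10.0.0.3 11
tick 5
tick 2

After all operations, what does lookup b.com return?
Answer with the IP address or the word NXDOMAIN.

Op 1: tick 7 -> clock=7.
Op 2: tick 7 -> clock=14.
Op 3: insert a.com -> 10.0.0.3 (expiry=14+11=25). clock=14
Op 4: tick 5 -> clock=19.
Op 5: tick 2 -> clock=21.
lookup b.com: not in cache (expired or never inserted)

Answer: NXDOMAIN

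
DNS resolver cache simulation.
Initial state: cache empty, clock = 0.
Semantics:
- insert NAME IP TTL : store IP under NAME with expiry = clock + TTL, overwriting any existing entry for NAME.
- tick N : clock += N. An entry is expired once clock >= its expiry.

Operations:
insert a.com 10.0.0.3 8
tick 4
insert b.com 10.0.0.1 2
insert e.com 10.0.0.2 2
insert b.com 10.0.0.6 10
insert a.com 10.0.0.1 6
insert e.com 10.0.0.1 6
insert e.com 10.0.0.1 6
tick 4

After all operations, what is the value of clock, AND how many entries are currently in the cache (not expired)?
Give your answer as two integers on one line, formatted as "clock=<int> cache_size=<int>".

Answer: clock=8 cache_size=3

Derivation:
Op 1: insert a.com -> 10.0.0.3 (expiry=0+8=8). clock=0
Op 2: tick 4 -> clock=4.
Op 3: insert b.com -> 10.0.0.1 (expiry=4+2=6). clock=4
Op 4: insert e.com -> 10.0.0.2 (expiry=4+2=6). clock=4
Op 5: insert b.com -> 10.0.0.6 (expiry=4+10=14). clock=4
Op 6: insert a.com -> 10.0.0.1 (expiry=4+6=10). clock=4
Op 7: insert e.com -> 10.0.0.1 (expiry=4+6=10). clock=4
Op 8: insert e.com -> 10.0.0.1 (expiry=4+6=10). clock=4
Op 9: tick 4 -> clock=8.
Final clock = 8
Final cache (unexpired): {a.com,b.com,e.com} -> size=3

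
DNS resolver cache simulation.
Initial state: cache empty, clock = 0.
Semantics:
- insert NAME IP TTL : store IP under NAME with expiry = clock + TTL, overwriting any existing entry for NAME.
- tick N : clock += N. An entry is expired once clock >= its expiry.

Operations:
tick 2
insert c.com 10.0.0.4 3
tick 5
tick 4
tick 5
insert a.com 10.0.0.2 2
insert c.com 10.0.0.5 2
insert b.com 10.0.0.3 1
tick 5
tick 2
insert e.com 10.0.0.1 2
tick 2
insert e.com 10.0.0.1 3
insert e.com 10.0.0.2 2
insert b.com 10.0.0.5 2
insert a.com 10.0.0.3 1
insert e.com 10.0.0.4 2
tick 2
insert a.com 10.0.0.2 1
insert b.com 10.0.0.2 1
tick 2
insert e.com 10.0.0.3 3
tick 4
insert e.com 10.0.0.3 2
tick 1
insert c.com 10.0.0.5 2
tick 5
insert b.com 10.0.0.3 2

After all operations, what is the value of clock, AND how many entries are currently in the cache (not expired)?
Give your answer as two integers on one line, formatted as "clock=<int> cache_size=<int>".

Answer: clock=39 cache_size=1

Derivation:
Op 1: tick 2 -> clock=2.
Op 2: insert c.com -> 10.0.0.4 (expiry=2+3=5). clock=2
Op 3: tick 5 -> clock=7. purged={c.com}
Op 4: tick 4 -> clock=11.
Op 5: tick 5 -> clock=16.
Op 6: insert a.com -> 10.0.0.2 (expiry=16+2=18). clock=16
Op 7: insert c.com -> 10.0.0.5 (expiry=16+2=18). clock=16
Op 8: insert b.com -> 10.0.0.3 (expiry=16+1=17). clock=16
Op 9: tick 5 -> clock=21. purged={a.com,b.com,c.com}
Op 10: tick 2 -> clock=23.
Op 11: insert e.com -> 10.0.0.1 (expiry=23+2=25). clock=23
Op 12: tick 2 -> clock=25. purged={e.com}
Op 13: insert e.com -> 10.0.0.1 (expiry=25+3=28). clock=25
Op 14: insert e.com -> 10.0.0.2 (expiry=25+2=27). clock=25
Op 15: insert b.com -> 10.0.0.5 (expiry=25+2=27). clock=25
Op 16: insert a.com -> 10.0.0.3 (expiry=25+1=26). clock=25
Op 17: insert e.com -> 10.0.0.4 (expiry=25+2=27). clock=25
Op 18: tick 2 -> clock=27. purged={a.com,b.com,e.com}
Op 19: insert a.com -> 10.0.0.2 (expiry=27+1=28). clock=27
Op 20: insert b.com -> 10.0.0.2 (expiry=27+1=28). clock=27
Op 21: tick 2 -> clock=29. purged={a.com,b.com}
Op 22: insert e.com -> 10.0.0.3 (expiry=29+3=32). clock=29
Op 23: tick 4 -> clock=33. purged={e.com}
Op 24: insert e.com -> 10.0.0.3 (expiry=33+2=35). clock=33
Op 25: tick 1 -> clock=34.
Op 26: insert c.com -> 10.0.0.5 (expiry=34+2=36). clock=34
Op 27: tick 5 -> clock=39. purged={c.com,e.com}
Op 28: insert b.com -> 10.0.0.3 (expiry=39+2=41). clock=39
Final clock = 39
Final cache (unexpired): {b.com} -> size=1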